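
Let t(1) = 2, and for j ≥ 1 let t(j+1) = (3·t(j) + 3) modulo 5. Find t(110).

t(1) = 2, t(2) = 4, t(3) = 0, t(4) = 3, t(5) = 2.
Since t(5) = t(1) = 2, the sequence is periodic with period 4.
So t(110) = t(1 + ((110-1) mod 4)) = t(2) = 4.

4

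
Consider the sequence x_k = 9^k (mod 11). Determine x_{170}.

1

Listing terms: x_0 = 1, x_1 = 9, x_2 = 4, x_3 = 3, x_4 = 5, x_5 = 1.
Since x_5 = x_0 = 1, the sequence is periodic with period 5.
So x_{170} = x_{0 + ((170-0) mod 5)} = x_0 = 1.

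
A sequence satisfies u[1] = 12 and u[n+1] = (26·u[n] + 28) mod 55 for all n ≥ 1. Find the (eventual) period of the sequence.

5

u[1] = 12,  u[2] = 10,  u[3] = 13,  u[4] = 36,  u[5] = 29,  u[6] = 12.
The sequence repeats with period 5.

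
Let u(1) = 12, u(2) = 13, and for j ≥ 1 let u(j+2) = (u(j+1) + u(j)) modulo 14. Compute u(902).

3

u(1) = 12, u(2) = 13, u(3) = 11, u(4) = 10, u(5) = 7, u(6) = 3, u(7) = 10, u(8) = 13, u(9) = 9, u(10) = 8, u(11) = 3, u(12) = 11, u(13) = 0, u(14) = 11, u(15) = 11, u(16) = 8, u(17) = 5, u(18) = 13, u(19) = 4, u(20) = 3, u(21) = 7, u(22) = 10, u(23) = 3, u(24) = 13, u(25) = 2, u(26) = 1, u(27) = 3, u(28) = 4, u(29) = 7, u(30) = 11, u(31) = 4, u(32) = 1, u(33) = 5, u(34) = 6, u(35) = 11, u(36) = 3, u(37) = 0, u(38) = 3, u(39) = 3, u(40) = 6, u(41) = 9, u(42) = 1, u(43) = 10, u(44) = 11, u(45) = 7, u(46) = 4, u(47) = 11, u(48) = 1, u(49) = 12, u(50) = 13.
The sequence repeats with period 48.
So u(902) = u(1 + ((902-1) mod 48)) = u(38) = 3.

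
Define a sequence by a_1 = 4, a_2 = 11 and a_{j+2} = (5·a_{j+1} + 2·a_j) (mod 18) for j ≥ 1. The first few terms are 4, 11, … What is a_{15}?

We have a_1 = 4; a_2 = 11; a_3 = 9; a_4 = 13; a_5 = 11; a_6 = 9.
Since (a_5, a_6) = (a_2, a_3) = (11, 9) (two consecutive terms determine the rest), the sequence is eventually periodic: after a pre-period of length 1 it cycles with period 3.
For j ≥ 2, a_j depends only on (j - 2) mod 3. (15 - 2) mod 3 = 1, so a_{15} = a_3 = 9.

9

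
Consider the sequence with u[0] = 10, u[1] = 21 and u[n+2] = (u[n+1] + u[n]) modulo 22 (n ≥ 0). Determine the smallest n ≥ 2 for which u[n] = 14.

Listing terms: u[0] = 10; u[1] = 21; u[2] = 9; u[3] = 8; u[4] = 17; u[5] = 3; u[6] = 20; u[7] = 1; u[8] = 21; u[9] = 0; u[10] = 21; u[11] = 21; u[12] = 20; u[13] = 19; u[14] = 17; u[15] = 14; u[16] = 9; u[17] = 1; u[18] = 10; u[19] = 11; u[20] = 21; u[21] = 10; u[22] = 9; u[23] = 19; u[24] = 6; u[25] = 3; u[26] = 9; u[27] = 12; u[28] = 21; u[29] = 11; u[30] = 10; u[31] = 21.
Since (u[30], u[31]) = (u[0], u[1]) = (10, 21) (two consecutive terms determine the rest), the sequence is periodic with period 30.
The value 14 first appears (with n ≥ 2) at u[15].

15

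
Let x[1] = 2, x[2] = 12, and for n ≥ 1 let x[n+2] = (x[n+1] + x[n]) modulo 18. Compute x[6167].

Listing terms: x[1] = 2, x[2] = 12, x[3] = 14, x[4] = 8, x[5] = 4, x[6] = 12, x[7] = 16, x[8] = 10, x[9] = 8, x[10] = 0, x[11] = 8, x[12] = 8, x[13] = 16, x[14] = 6, x[15] = 4, x[16] = 10, x[17] = 14, x[18] = 6, x[19] = 2, x[20] = 8, x[21] = 10, x[22] = 0, x[23] = 10, x[24] = 10, x[25] = 2, x[26] = 12.
Since (x[25], x[26]) = (x[1], x[2]) = (2, 12) (two consecutive terms determine the rest), the sequence is periodic with period 24.
(6167 - 1) mod 24 = 22, so x[6167] = x[23] = 10.

10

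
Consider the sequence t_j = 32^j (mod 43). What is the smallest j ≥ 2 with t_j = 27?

t_1 = 32, t_2 = 35, t_3 = 2, t_4 = 21, t_5 = 27, t_6 = 4, t_7 = 42, t_8 = 11, t_9 = 8, t_{10} = 41, t_{11} = 22, t_{12} = 16, t_{13} = 39, t_{14} = 1, t_{15} = 32.
The sequence repeats with period 14.
The value 27 first appears (with j ≥ 2) at t_5.

5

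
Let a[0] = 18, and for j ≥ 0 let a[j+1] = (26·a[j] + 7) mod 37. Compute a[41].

Listing terms: a[0] = 18; a[1] = 31; a[2] = 36; a[3] = 18.
Since a[3] = a[0] = 18, the sequence is periodic with period 3.
(41 - 0) mod 3 = 2, so a[41] = a[2] = 36.

36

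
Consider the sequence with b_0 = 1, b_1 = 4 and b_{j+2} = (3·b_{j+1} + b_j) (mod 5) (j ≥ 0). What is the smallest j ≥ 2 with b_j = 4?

5

b_0 = 1, b_1 = 4, b_2 = 3, b_3 = 3, b_4 = 2, b_5 = 4, b_6 = 4, b_7 = 1, b_8 = 2, b_9 = 2, b_{10} = 3, b_{11} = 1, b_{12} = 1, b_{13} = 4.
The sequence repeats with period 12.
The value 4 first appears (with j ≥ 2) at b_5.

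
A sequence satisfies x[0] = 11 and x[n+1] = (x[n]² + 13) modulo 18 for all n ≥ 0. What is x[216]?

11

Computing terms: x[0] = 11,  x[1] = 8,  x[2] = 5,  x[3] = 2,  x[4] = 17,  x[5] = 14,  x[6] = 11.
Since x[6] = x[0] = 11, the sequence is periodic with period 6.
So x[216] = x[0 + ((216-0) mod 6)] = x[0] = 11.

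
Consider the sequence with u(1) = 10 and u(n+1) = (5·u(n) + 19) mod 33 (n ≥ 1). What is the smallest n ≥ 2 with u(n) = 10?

We have u(1) = 10,  u(2) = 3,  u(3) = 1,  u(4) = 24,  u(5) = 7,  u(6) = 21,  u(7) = 25,  u(8) = 12,  u(9) = 13,  u(10) = 18,  u(11) = 10.
Since u(11) = u(1) = 10, the sequence is periodic with period 10.
The value 10 next appears (with n ≥ 2) at u(11).

11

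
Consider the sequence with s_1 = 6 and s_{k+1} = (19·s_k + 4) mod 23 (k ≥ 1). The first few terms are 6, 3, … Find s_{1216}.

12

s_1 = 6; s_2 = 3; s_3 = 15; s_4 = 13; s_5 = 21; s_6 = 12; s_7 = 2; s_8 = 19; s_9 = 20; s_{10} = 16; s_{11} = 9; s_{12} = 14; s_{13} = 17; s_{14} = 5; s_{15} = 7; s_{16} = 22; s_{17} = 8; s_{18} = 18; s_{19} = 1; s_{20} = 0; s_{21} = 4; s_{22} = 11; s_{23} = 6.
The sequence repeats with period 22.
(1216 - 1) mod 22 = 5, so s_{1216} = s_6 = 12.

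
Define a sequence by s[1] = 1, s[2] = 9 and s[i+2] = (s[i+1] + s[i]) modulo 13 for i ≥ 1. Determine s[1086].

5

s[1] = 1,  s[2] = 9,  s[3] = 10,  s[4] = 6,  s[5] = 3,  s[6] = 9,  s[7] = 12,  s[8] = 8,  s[9] = 7,  s[10] = 2,  s[11] = 9,  s[12] = 11,  s[13] = 7,  s[14] = 5,  s[15] = 12,  s[16] = 4,  s[17] = 3,  s[18] = 7,  s[19] = 10,  s[20] = 4,  s[21] = 1,  s[22] = 5,  s[23] = 6,  s[24] = 11,  s[25] = 4,  s[26] = 2,  s[27] = 6,  s[28] = 8,  s[29] = 1,  s[30] = 9.
The sequence repeats with period 28.
(1086 - 1) mod 28 = 21, so s[1086] = s[22] = 5.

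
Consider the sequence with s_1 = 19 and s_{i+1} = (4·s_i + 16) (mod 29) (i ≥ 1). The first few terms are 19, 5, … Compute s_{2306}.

21

Computing terms: s_1 = 19,  s_2 = 5,  s_3 = 7,  s_4 = 15,  s_5 = 18,  s_6 = 1,  s_7 = 20,  s_8 = 9,  s_9 = 23,  s_{10} = 21,  s_{11} = 13,  s_{12} = 10,  s_{13} = 27,  s_{14} = 8,  s_{15} = 19.
The sequence repeats with period 14.
So s_{2306} = s_{1 + ((2306-1) mod 14)} = s_{10} = 21.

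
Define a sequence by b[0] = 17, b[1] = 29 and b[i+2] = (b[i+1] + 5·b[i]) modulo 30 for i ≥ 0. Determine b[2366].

b[0] = 17; b[1] = 29; b[2] = 24; b[3] = 19; b[4] = 19; b[5] = 24; b[6] = 29; b[7] = 29; b[8] = 24.
Since (b[7], b[8]) = (b[1], b[2]) = (29, 24) (two consecutive terms determine the rest), the sequence is eventually periodic: after a pre-period of length 1 it cycles with period 6.
For i ≥ 1, b[i] depends only on (i - 1) mod 6. (2366 - 1) mod 6 = 1, so b[2366] = b[2] = 24.

24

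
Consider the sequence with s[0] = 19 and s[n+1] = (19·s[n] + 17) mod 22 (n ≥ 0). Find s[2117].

20

Listing terms: s[0] = 19, s[1] = 4, s[2] = 5, s[3] = 2, s[4] = 11, s[5] = 6, s[6] = 21, s[7] = 20, s[8] = 1, s[9] = 14, s[10] = 19.
Since s[10] = s[0] = 19, the sequence is periodic with period 10.
So s[2117] = s[0 + ((2117-0) mod 10)] = s[7] = 20.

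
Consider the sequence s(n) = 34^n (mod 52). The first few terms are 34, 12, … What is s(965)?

s(1) = 34,  s(2) = 12,  s(3) = 44,  s(4) = 40,  s(5) = 8,  s(6) = 12.
Since s(6) = s(2) = 12, the sequence is eventually periodic: after a pre-period of length 1 it cycles with period 4.
For n ≥ 2, s(n) depends only on (n - 2) mod 4. (965 - 2) mod 4 = 3, so s(965) = s(5) = 8.

8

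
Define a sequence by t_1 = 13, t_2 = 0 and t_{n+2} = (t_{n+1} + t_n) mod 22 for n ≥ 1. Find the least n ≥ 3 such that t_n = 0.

Listing terms: t_1 = 13; t_2 = 0; t_3 = 13; t_4 = 13; t_5 = 4; t_6 = 17; t_7 = 21; t_8 = 16; t_9 = 15; t_{10} = 9; t_{11} = 2; t_{12} = 11; t_{13} = 13; t_{14} = 2; t_{15} = 15; t_{16} = 17; t_{17} = 10; t_{18} = 5; t_{19} = 15; t_{20} = 20; t_{21} = 13; t_{22} = 11; t_{23} = 2; t_{24} = 13; t_{25} = 15; t_{26} = 6; t_{27} = 21; t_{28} = 5; t_{29} = 4; t_{30} = 9; t_{31} = 13; t_{32} = 0.
Since (t_{31}, t_{32}) = (t_1, t_2) = (13, 0) (two consecutive terms determine the rest), the sequence is periodic with period 30.
The value 0 next appears (with n ≥ 3) at t_{32}.

32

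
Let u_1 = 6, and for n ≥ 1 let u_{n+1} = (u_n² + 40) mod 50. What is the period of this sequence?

We have u_1 = 6, u_2 = 26, u_3 = 16, u_4 = 46, u_5 = 6.
Since u_5 = u_1 = 6, the sequence is periodic with period 4.

4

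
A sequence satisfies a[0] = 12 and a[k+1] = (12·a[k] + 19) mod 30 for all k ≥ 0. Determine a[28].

Computing terms: a[0] = 12, a[1] = 13, a[2] = 25, a[3] = 19, a[4] = 7, a[5] = 13.
Since a[5] = a[1] = 13, the sequence is eventually periodic: after a pre-period of length 1 it cycles with period 4.
For k ≥ 1, a[k] depends only on (k - 1) mod 4. (28 - 1) mod 4 = 3, so a[28] = a[4] = 7.

7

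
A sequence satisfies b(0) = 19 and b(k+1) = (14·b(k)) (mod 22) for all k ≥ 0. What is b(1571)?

2

Computing terms: b(0) = 19,  b(1) = 2,  b(2) = 6,  b(3) = 18,  b(4) = 10,  b(5) = 8,  b(6) = 2.
Since b(6) = b(1) = 2, the sequence is eventually periodic: after a pre-period of length 1 it cycles with period 5.
For k ≥ 1, b(k) depends only on (k - 1) mod 5. (1571 - 1) mod 5 = 0, so b(1571) = b(1) = 2.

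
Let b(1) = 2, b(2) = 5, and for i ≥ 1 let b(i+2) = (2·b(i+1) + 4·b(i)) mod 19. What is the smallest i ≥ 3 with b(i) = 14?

8

Computing terms: b(1) = 2,  b(2) = 5,  b(3) = 18,  b(4) = 18,  b(5) = 13,  b(6) = 3,  b(7) = 1,  b(8) = 14,  b(9) = 13,  b(10) = 6,  b(11) = 7,  b(12) = 0,  b(13) = 9,  b(14) = 18,  b(15) = 15,  b(16) = 7,  b(17) = 17,  b(18) = 5,  b(19) = 2,  b(20) = 5.
Since (b(19), b(20)) = (b(1), b(2)) = (2, 5) (two consecutive terms determine the rest), the sequence is periodic with period 18.
The value 14 first appears (with i ≥ 3) at b(8).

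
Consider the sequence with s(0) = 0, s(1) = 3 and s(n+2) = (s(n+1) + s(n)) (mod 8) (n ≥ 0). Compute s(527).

3

We have s(0) = 0,  s(1) = 3,  s(2) = 3,  s(3) = 6,  s(4) = 1,  s(5) = 7,  s(6) = 0,  s(7) = 7,  s(8) = 7,  s(9) = 6,  s(10) = 5,  s(11) = 3,  s(12) = 0,  s(13) = 3.
Since (s(12), s(13)) = (s(0), s(1)) = (0, 3) (two consecutive terms determine the rest), the sequence is periodic with period 12.
(527 - 0) mod 12 = 11, so s(527) = s(11) = 3.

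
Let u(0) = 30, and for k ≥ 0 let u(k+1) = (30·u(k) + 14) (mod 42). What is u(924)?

2

Listing terms: u(0) = 30, u(1) = 32, u(2) = 8, u(3) = 2, u(4) = 32.
Since u(4) = u(1) = 32, the sequence is eventually periodic: after a pre-period of length 1 it cycles with period 3.
For k ≥ 1, u(k) depends only on (k - 1) mod 3. (924 - 1) mod 3 = 2, so u(924) = u(3) = 2.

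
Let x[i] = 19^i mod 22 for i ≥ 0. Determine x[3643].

17

x[0] = 1; x[1] = 19; x[2] = 9; x[3] = 17; x[4] = 15; x[5] = 21; x[6] = 3; x[7] = 13; x[8] = 5; x[9] = 7; x[10] = 1.
Since x[10] = x[0] = 1, the sequence is periodic with period 10.
(3643 - 0) mod 10 = 3, so x[3643] = x[3] = 17.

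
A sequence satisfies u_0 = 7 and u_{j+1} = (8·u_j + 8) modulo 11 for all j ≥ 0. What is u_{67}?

We have u_0 = 7,  u_1 = 9,  u_2 = 3,  u_3 = 10,  u_4 = 0,  u_5 = 8,  u_6 = 6,  u_7 = 1,  u_8 = 5,  u_9 = 4,  u_{10} = 7.
The sequence repeats with period 10.
(67 - 0) mod 10 = 7, so u_{67} = u_7 = 1.

1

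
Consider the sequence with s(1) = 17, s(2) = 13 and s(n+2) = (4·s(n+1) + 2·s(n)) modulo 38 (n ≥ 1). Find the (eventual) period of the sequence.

9

s(1) = 17, s(2) = 13, s(3) = 10, s(4) = 28, s(5) = 18, s(6) = 14, s(7) = 16, s(8) = 16, s(9) = 20, s(10) = 36, s(11) = 32, s(12) = 10, s(13) = 28.
Since (s(12), s(13)) = (s(3), s(4)) = (10, 28) (two consecutive terms determine the rest), the sequence is eventually periodic: after a pre-period of length 2 it cycles with period 9.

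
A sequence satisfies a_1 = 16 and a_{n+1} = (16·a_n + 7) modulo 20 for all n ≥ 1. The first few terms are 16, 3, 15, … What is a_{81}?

We have a_1 = 16,  a_2 = 3,  a_3 = 15,  a_4 = 7,  a_5 = 19,  a_6 = 11,  a_7 = 3.
Since a_7 = a_2 = 3, the sequence is eventually periodic: after a pre-period of length 1 it cycles with period 5.
For n ≥ 2, a_n depends only on (n - 2) mod 5. (81 - 2) mod 5 = 4, so a_{81} = a_6 = 11.

11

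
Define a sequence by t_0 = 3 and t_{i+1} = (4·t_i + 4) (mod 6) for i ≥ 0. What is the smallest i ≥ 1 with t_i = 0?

3

Computing terms: t_0 = 3; t_1 = 4; t_2 = 2; t_3 = 0; t_4 = 4.
Since t_4 = t_1 = 4, the sequence is eventually periodic: after a pre-period of length 1 it cycles with period 3.
The value 0 first appears (with i ≥ 1) at t_3.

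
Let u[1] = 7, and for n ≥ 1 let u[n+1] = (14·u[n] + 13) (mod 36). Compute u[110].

Listing terms: u[1] = 7, u[2] = 3, u[3] = 19, u[4] = 27, u[5] = 31, u[6] = 15, u[7] = 7.
Since u[7] = u[1] = 7, the sequence is periodic with period 6.
(110 - 1) mod 6 = 1, so u[110] = u[2] = 3.

3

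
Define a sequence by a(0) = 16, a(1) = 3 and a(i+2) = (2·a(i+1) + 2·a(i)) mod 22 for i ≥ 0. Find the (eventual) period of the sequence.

10

We have a(0) = 16,  a(1) = 3,  a(2) = 16,  a(3) = 16,  a(4) = 20,  a(5) = 6,  a(6) = 8,  a(7) = 6,  a(8) = 6,  a(9) = 2,  a(10) = 16,  a(11) = 14,  a(12) = 16,  a(13) = 16.
Since (a(12), a(13)) = (a(2), a(3)) = (16, 16) (two consecutive terms determine the rest), the sequence is eventually periodic: after a pre-period of length 2 it cycles with period 10.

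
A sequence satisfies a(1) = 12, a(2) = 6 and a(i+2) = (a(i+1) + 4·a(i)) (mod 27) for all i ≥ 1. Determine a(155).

We have a(1) = 12,  a(2) = 6,  a(3) = 0,  a(4) = 24,  a(5) = 24,  a(6) = 12,  a(7) = 0,  a(8) = 21,  a(9) = 21,  a(10) = 24,  a(11) = 0,  a(12) = 15,  a(13) = 15,  a(14) = 21,  a(15) = 0,  a(16) = 3,  a(17) = 3,  a(18) = 15,  a(19) = 0,  a(20) = 6,  a(21) = 6,  a(22) = 3,  a(23) = 0,  a(24) = 12,  a(25) = 12,  a(26) = 6.
Since (a(25), a(26)) = (a(1), a(2)) = (12, 6) (two consecutive terms determine the rest), the sequence is periodic with period 24.
So a(155) = a(1 + ((155-1) mod 24)) = a(11) = 0.

0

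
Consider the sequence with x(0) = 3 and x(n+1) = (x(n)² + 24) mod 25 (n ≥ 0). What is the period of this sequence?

x(0) = 3; x(1) = 8; x(2) = 13; x(3) = 18; x(4) = 23; x(5) = 3.
Since x(5) = x(0) = 3, the sequence is periodic with period 5.

5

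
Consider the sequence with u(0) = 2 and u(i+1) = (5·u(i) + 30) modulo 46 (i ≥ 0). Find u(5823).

We have u(0) = 2,  u(1) = 40,  u(2) = 0,  u(3) = 30,  u(4) = 42,  u(5) = 10,  u(6) = 34,  u(7) = 16,  u(8) = 18,  u(9) = 28,  u(10) = 32,  u(11) = 6,  u(12) = 14,  u(13) = 8,  u(14) = 24,  u(15) = 12,  u(16) = 44,  u(17) = 20,  u(18) = 38,  u(19) = 36,  u(20) = 26,  u(21) = 22,  u(22) = 2.
Since u(22) = u(0) = 2, the sequence is periodic with period 22.
(5823 - 0) mod 22 = 15, so u(5823) = u(15) = 12.

12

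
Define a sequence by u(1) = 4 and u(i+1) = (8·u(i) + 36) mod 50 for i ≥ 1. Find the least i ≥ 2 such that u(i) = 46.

We have u(1) = 4, u(2) = 18, u(3) = 30, u(4) = 26, u(5) = 44, u(6) = 38, u(7) = 40, u(8) = 6, u(9) = 34, u(10) = 8, u(11) = 0, u(12) = 36, u(13) = 24, u(14) = 28, u(15) = 10, u(16) = 16, u(17) = 14, u(18) = 48, u(19) = 20, u(20) = 46, u(21) = 4.
The sequence repeats with period 20.
The value 46 first appears (with i ≥ 2) at u(20).

20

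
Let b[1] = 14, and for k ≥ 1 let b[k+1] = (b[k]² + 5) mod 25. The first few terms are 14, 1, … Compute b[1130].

Computing terms: b[1] = 14,  b[2] = 1,  b[3] = 6,  b[4] = 16,  b[5] = 11,  b[6] = 1.
Since b[6] = b[2] = 1, the sequence is eventually periodic: after a pre-period of length 1 it cycles with period 4.
For k ≥ 2, b[k] depends only on (k - 2) mod 4. (1130 - 2) mod 4 = 0, so b[1130] = b[2] = 1.

1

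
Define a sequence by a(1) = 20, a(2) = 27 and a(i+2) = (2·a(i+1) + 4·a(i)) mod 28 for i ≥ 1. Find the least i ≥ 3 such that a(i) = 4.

We have a(1) = 20; a(2) = 27; a(3) = 22; a(4) = 12; a(5) = 0; a(6) = 20; a(7) = 12; a(8) = 20; a(9) = 4; a(10) = 4; a(11) = 24; a(12) = 8; a(13) = 0; a(14) = 4; a(15) = 8; a(16) = 4; a(17) = 12; a(18) = 12; a(19) = 16; a(20) = 24; a(21) = 0; a(22) = 12; a(23) = 24; a(24) = 12; a(25) = 8; a(26) = 8; a(27) = 20; a(28) = 16; a(29) = 0; a(30) = 8; a(31) = 16; a(32) = 8; a(33) = 24; a(34) = 24; a(35) = 4; a(36) = 20; a(37) = 0; a(38) = 24; a(39) = 20; a(40) = 24; a(41) = 16; a(42) = 16; a(43) = 12; a(44) = 4; a(45) = 0; a(46) = 16; a(47) = 4; a(48) = 16; a(49) = 20; a(50) = 20; a(51) = 8; a(52) = 12; a(53) = 0.
Since (a(52), a(53)) = (a(4), a(5)) = (12, 0) (two consecutive terms determine the rest), the sequence is eventually periodic: after a pre-period of length 3 it cycles with period 48.
The value 4 first appears (with i ≥ 3) at a(9).

9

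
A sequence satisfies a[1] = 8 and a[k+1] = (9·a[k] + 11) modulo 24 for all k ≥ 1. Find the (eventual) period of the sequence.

8

Listing terms: a[1] = 8,  a[2] = 11,  a[3] = 14,  a[4] = 17,  a[5] = 20,  a[6] = 23,  a[7] = 2,  a[8] = 5,  a[9] = 8.
The sequence repeats with period 8.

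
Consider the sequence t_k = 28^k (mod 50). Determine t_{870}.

24

t_0 = 1; t_1 = 28; t_2 = 34; t_3 = 2; t_4 = 6; t_5 = 18; t_6 = 4; t_7 = 12; t_8 = 36; t_9 = 8; t_{10} = 24; t_{11} = 22; t_{12} = 16; t_{13} = 48; t_{14} = 44; t_{15} = 32; t_{16} = 46; t_{17} = 38; t_{18} = 14; t_{19} = 42; t_{20} = 26; t_{21} = 28.
Since t_{21} = t_1 = 28, the sequence is eventually periodic: after a pre-period of length 1 it cycles with period 20.
For k ≥ 1, t_k depends only on (k - 1) mod 20. (870 - 1) mod 20 = 9, so t_{870} = t_{10} = 24.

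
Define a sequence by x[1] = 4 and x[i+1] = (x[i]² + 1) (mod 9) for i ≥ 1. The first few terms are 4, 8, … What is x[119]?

Computing terms: x[1] = 4,  x[2] = 8,  x[3] = 2,  x[4] = 5,  x[5] = 8.
Since x[5] = x[2] = 8, the sequence is eventually periodic: after a pre-period of length 1 it cycles with period 3.
For i ≥ 2, x[i] depends only on (i - 2) mod 3. (119 - 2) mod 3 = 0, so x[119] = x[2] = 8.

8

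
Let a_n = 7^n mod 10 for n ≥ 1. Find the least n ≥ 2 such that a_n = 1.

Computing terms: a_1 = 7, a_2 = 9, a_3 = 3, a_4 = 1, a_5 = 7.
The sequence repeats with period 4.
The value 1 first appears (with n ≥ 2) at a_4.

4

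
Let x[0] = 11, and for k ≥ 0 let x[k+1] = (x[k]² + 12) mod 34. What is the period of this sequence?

x[0] = 11,  x[1] = 31,  x[2] = 21,  x[3] = 11.
Since x[3] = x[0] = 11, the sequence is periodic with period 3.

3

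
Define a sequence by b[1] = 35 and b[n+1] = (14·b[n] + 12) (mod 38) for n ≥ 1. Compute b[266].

Listing terms: b[1] = 35; b[2] = 8; b[3] = 10; b[4] = 0; b[5] = 12; b[6] = 28; b[7] = 24; b[8] = 6; b[9] = 20; b[10] = 26; b[11] = 34; b[12] = 32; b[13] = 4; b[14] = 30; b[15] = 14; b[16] = 18; b[17] = 36; b[18] = 22; b[19] = 16; b[20] = 8.
Since b[20] = b[2] = 8, the sequence is eventually periodic: after a pre-period of length 1 it cycles with period 18.
For n ≥ 2, b[n] depends only on (n - 2) mod 18. (266 - 2) mod 18 = 12, so b[266] = b[14] = 30.

30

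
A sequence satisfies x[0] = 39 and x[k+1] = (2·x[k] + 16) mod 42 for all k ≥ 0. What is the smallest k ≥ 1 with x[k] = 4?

3

Computing terms: x[0] = 39, x[1] = 10, x[2] = 36, x[3] = 4, x[4] = 24, x[5] = 22, x[6] = 18, x[7] = 10.
Since x[7] = x[1] = 10, the sequence is eventually periodic: after a pre-period of length 1 it cycles with period 6.
The value 4 first appears (with k ≥ 1) at x[3].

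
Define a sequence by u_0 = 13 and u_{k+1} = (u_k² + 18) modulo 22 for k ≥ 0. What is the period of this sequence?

3

We have u_0 = 13; u_1 = 11; u_2 = 7; u_3 = 1; u_4 = 19; u_5 = 5; u_6 = 21; u_7 = 19.
Since u_7 = u_4 = 19, the sequence is eventually periodic: after a pre-period of length 4 it cycles with period 3.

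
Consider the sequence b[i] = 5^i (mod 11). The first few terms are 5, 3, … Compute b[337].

We have b[1] = 5, b[2] = 3, b[3] = 4, b[4] = 9, b[5] = 1, b[6] = 5.
The sequence repeats with period 5.
So b[337] = b[1 + ((337-1) mod 5)] = b[2] = 3.

3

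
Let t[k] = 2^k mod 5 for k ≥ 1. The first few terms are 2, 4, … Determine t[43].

Listing terms: t[1] = 2,  t[2] = 4,  t[3] = 3,  t[4] = 1,  t[5] = 2.
The sequence repeats with period 4.
(43 - 1) mod 4 = 2, so t[43] = t[3] = 3.

3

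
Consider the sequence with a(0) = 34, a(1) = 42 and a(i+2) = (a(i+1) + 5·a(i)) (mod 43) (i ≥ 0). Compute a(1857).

Computing terms: a(0) = 34; a(1) = 42; a(2) = 40; a(3) = 35; a(4) = 20; a(5) = 23; a(6) = 37; a(7) = 23; a(8) = 36; a(9) = 22; a(10) = 30; a(11) = 11; a(12) = 32; a(13) = 1; a(14) = 32; a(15) = 37; a(16) = 25; a(17) = 38; a(18) = 34; a(19) = 9; a(20) = 7; a(21) = 9; a(22) = 1; a(23) = 3; a(24) = 8; a(25) = 23; a(26) = 20; a(27) = 6; a(28) = 20; a(29) = 7; a(30) = 21; a(31) = 13; a(32) = 32; a(33) = 11; a(34) = 42; a(35) = 11; a(36) = 6; a(37) = 18; a(38) = 5; a(39) = 9; a(40) = 34; a(41) = 36; a(42) = 34; a(43) = 42.
The sequence repeats with period 42.
So a(1857) = a(0 + ((1857-0) mod 42)) = a(9) = 22.

22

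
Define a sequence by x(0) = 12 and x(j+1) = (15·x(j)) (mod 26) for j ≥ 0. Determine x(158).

x(0) = 12; x(1) = 24; x(2) = 22; x(3) = 18; x(4) = 10; x(5) = 20; x(6) = 14; x(7) = 2; x(8) = 4; x(9) = 8; x(10) = 16; x(11) = 6; x(12) = 12.
Since x(12) = x(0) = 12, the sequence is periodic with period 12.
(158 - 0) mod 12 = 2, so x(158) = x(2) = 22.

22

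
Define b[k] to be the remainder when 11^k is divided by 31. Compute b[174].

8

Listing terms: b[1] = 11,  b[2] = 28,  b[3] = 29,  b[4] = 9,  b[5] = 6,  b[6] = 4,  b[7] = 13,  b[8] = 19,  b[9] = 23,  b[10] = 5,  b[11] = 24,  b[12] = 16,  b[13] = 21,  b[14] = 14,  b[15] = 30,  b[16] = 20,  b[17] = 3,  b[18] = 2,  b[19] = 22,  b[20] = 25,  b[21] = 27,  b[22] = 18,  b[23] = 12,  b[24] = 8,  b[25] = 26,  b[26] = 7,  b[27] = 15,  b[28] = 10,  b[29] = 17,  b[30] = 1,  b[31] = 11.
The sequence repeats with period 30.
(174 - 1) mod 30 = 23, so b[174] = b[24] = 8.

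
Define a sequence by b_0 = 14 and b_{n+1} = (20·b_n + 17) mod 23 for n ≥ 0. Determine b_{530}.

0

b_0 = 14; b_1 = 21; b_2 = 0; b_3 = 17; b_4 = 12; b_5 = 4; b_6 = 5; b_7 = 2; b_8 = 11; b_9 = 7; b_{10} = 19; b_{11} = 6; b_{12} = 22; b_{13} = 20; b_{14} = 3; b_{15} = 8; b_{16} = 16; b_{17} = 15; b_{18} = 18; b_{19} = 9; b_{20} = 13; b_{21} = 1; b_{22} = 14.
Since b_{22} = b_0 = 14, the sequence is periodic with period 22.
So b_{530} = b_{0 + ((530-0) mod 22)} = b_2 = 0.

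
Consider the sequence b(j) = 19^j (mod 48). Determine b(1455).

43

We have b(0) = 1; b(1) = 19; b(2) = 25; b(3) = 43; b(4) = 1.
The sequence repeats with period 4.
So b(1455) = b(0 + ((1455-0) mod 4)) = b(3) = 43.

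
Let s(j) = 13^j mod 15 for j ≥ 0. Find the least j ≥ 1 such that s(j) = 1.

We have s(0) = 1; s(1) = 13; s(2) = 4; s(3) = 7; s(4) = 1.
Since s(4) = s(0) = 1, the sequence is periodic with period 4.
The value 1 next appears (with j ≥ 1) at s(4).

4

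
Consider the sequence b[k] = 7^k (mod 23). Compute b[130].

We have b[0] = 1, b[1] = 7, b[2] = 3, b[3] = 21, b[4] = 9, b[5] = 17, b[6] = 4, b[7] = 5, b[8] = 12, b[9] = 15, b[10] = 13, b[11] = 22, b[12] = 16, b[13] = 20, b[14] = 2, b[15] = 14, b[16] = 6, b[17] = 19, b[18] = 18, b[19] = 11, b[20] = 8, b[21] = 10, b[22] = 1.
Since b[22] = b[0] = 1, the sequence is periodic with period 22.
(130 - 0) mod 22 = 20, so b[130] = b[20] = 8.

8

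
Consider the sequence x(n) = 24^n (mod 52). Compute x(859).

28

We have x(0) = 1, x(1) = 24, x(2) = 4, x(3) = 44, x(4) = 16, x(5) = 20, x(6) = 12, x(7) = 28, x(8) = 48, x(9) = 8, x(10) = 36, x(11) = 32, x(12) = 40, x(13) = 24.
Since x(13) = x(1) = 24, the sequence is eventually periodic: after a pre-period of length 1 it cycles with period 12.
For n ≥ 1, x(n) depends only on (n - 1) mod 12. (859 - 1) mod 12 = 6, so x(859) = x(7) = 28.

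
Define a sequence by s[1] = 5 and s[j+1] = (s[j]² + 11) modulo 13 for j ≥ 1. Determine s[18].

7

We have s[1] = 5, s[2] = 10, s[3] = 7, s[4] = 8, s[5] = 10.
Since s[5] = s[2] = 10, the sequence is eventually periodic: after a pre-period of length 1 it cycles with period 3.
For j ≥ 2, s[j] depends only on (j - 2) mod 3. (18 - 2) mod 3 = 1, so s[18] = s[3] = 7.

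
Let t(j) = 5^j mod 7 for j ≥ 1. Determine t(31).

Listing terms: t(1) = 5; t(2) = 4; t(3) = 6; t(4) = 2; t(5) = 3; t(6) = 1; t(7) = 5.
Since t(7) = t(1) = 5, the sequence is periodic with period 6.
(31 - 1) mod 6 = 0, so t(31) = t(1) = 5.

5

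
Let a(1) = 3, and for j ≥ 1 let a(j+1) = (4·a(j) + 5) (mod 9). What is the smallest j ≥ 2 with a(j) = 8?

a(1) = 3, a(2) = 8, a(3) = 1, a(4) = 0, a(5) = 5, a(6) = 7, a(7) = 6, a(8) = 2, a(9) = 4, a(10) = 3.
Since a(10) = a(1) = 3, the sequence is periodic with period 9.
The value 8 first appears (with j ≥ 2) at a(2).

2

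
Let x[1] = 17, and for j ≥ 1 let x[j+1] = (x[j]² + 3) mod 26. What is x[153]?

13

We have x[1] = 17; x[2] = 6; x[3] = 13; x[4] = 16; x[5] = 25; x[6] = 4; x[7] = 19; x[8] = 0; x[9] = 3; x[10] = 12; x[11] = 17.
Since x[11] = x[1] = 17, the sequence is periodic with period 10.
So x[153] = x[1 + ((153-1) mod 10)] = x[3] = 13.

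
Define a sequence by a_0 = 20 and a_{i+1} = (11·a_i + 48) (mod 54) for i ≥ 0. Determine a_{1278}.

Listing terms: a_0 = 20, a_1 = 52, a_2 = 26, a_3 = 10, a_4 = 50, a_5 = 4, a_6 = 38, a_7 = 34, a_8 = 44, a_9 = 46, a_{10} = 14, a_{11} = 40, a_{12} = 2, a_{13} = 16, a_{14} = 8, a_{15} = 28, a_{16} = 32, a_{17} = 22, a_{18} = 20.
Since a_{18} = a_0 = 20, the sequence is periodic with period 18.
(1278 - 0) mod 18 = 0, so a_{1278} = a_0 = 20.

20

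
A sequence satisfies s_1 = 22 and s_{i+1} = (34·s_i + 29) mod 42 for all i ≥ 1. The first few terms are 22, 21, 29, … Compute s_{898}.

7

We have s_1 = 22,  s_2 = 21,  s_3 = 29,  s_4 = 7,  s_5 = 15,  s_6 = 35,  s_7 = 1,  s_8 = 21.
Since s_8 = s_2 = 21, the sequence is eventually periodic: after a pre-period of length 1 it cycles with period 6.
For i ≥ 2, s_i depends only on (i - 2) mod 6. (898 - 2) mod 6 = 2, so s_{898} = s_4 = 7.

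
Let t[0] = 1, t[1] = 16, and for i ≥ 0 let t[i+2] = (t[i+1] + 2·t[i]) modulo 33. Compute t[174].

31

t[0] = 1; t[1] = 16; t[2] = 18; t[3] = 17; t[4] = 20; t[5] = 21; t[6] = 28; t[7] = 4; t[8] = 27; t[9] = 2; t[10] = 23; t[11] = 27; t[12] = 7; t[13] = 28; t[14] = 9; t[15] = 32; t[16] = 17; t[17] = 15; t[18] = 16; t[19] = 13; t[20] = 12; t[21] = 5; t[22] = 29; t[23] = 6; t[24] = 31; t[25] = 10; t[26] = 6; t[27] = 26; t[28] = 5; t[29] = 24; t[30] = 1; t[31] = 16.
Since (t[30], t[31]) = (t[0], t[1]) = (1, 16) (two consecutive terms determine the rest), the sequence is periodic with period 30.
So t[174] = t[0 + ((174-0) mod 30)] = t[24] = 31.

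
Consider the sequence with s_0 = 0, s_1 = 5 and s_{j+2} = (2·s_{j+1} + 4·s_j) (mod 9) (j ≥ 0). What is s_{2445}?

s_0 = 0, s_1 = 5, s_2 = 1, s_3 = 4, s_4 = 3, s_5 = 4, s_6 = 2, s_7 = 2, s_8 = 3, s_9 = 5, s_{10} = 4, s_{11} = 1, s_{12} = 0, s_{13} = 4, s_{14} = 8, s_{15} = 5, s_{16} = 6, s_{17} = 5, s_{18} = 7, s_{19} = 7, s_{20} = 6, s_{21} = 4, s_{22} = 5, s_{23} = 8, s_{24} = 0, s_{25} = 5.
The sequence repeats with period 24.
So s_{2445} = s_{0 + ((2445-0) mod 24)} = s_{21} = 4.

4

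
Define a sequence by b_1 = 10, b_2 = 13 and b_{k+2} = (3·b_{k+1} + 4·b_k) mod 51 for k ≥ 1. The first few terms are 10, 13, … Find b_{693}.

We have b_1 = 10; b_2 = 13; b_3 = 28; b_4 = 34; b_5 = 10; b_6 = 13.
Since (b_5, b_6) = (b_1, b_2) = (10, 13) (two consecutive terms determine the rest), the sequence is periodic with period 4.
(693 - 1) mod 4 = 0, so b_{693} = b_1 = 10.

10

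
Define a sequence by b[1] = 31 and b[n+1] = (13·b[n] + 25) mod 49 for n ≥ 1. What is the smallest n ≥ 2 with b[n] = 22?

8

b[1] = 31, b[2] = 36, b[3] = 3, b[4] = 15, b[5] = 24, b[6] = 43, b[7] = 45, b[8] = 22, b[9] = 17, b[10] = 1, b[11] = 38, b[12] = 29, b[13] = 10, b[14] = 8, b[15] = 31.
The sequence repeats with period 14.
The value 22 first appears (with n ≥ 2) at b[8].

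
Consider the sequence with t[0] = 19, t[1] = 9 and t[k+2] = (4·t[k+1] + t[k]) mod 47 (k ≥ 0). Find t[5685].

23

We have t[0] = 19,  t[1] = 9,  t[2] = 8,  t[3] = 41,  t[4] = 31,  t[5] = 24,  t[6] = 33,  t[7] = 15,  t[8] = 46,  t[9] = 11,  t[10] = 43,  t[11] = 42,  t[12] = 23,  t[13] = 40,  t[14] = 42,  t[15] = 20,  t[16] = 28,  t[17] = 38,  t[18] = 39,  t[19] = 6,  t[20] = 16,  t[21] = 23,  t[22] = 14,  t[23] = 32,  t[24] = 1,  t[25] = 36,  t[26] = 4,  t[27] = 5,  t[28] = 24,  t[29] = 7,  t[30] = 5,  t[31] = 27,  t[32] = 19,  t[33] = 9.
Since (t[32], t[33]) = (t[0], t[1]) = (19, 9) (two consecutive terms determine the rest), the sequence is periodic with period 32.
(5685 - 0) mod 32 = 21, so t[5685] = t[21] = 23.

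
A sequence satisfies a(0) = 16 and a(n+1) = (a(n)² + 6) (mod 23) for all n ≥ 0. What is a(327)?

Listing terms: a(0) = 16, a(1) = 9, a(2) = 18, a(3) = 8, a(4) = 1, a(5) = 7, a(6) = 9.
Since a(6) = a(1) = 9, the sequence is eventually periodic: after a pre-period of length 1 it cycles with period 5.
For n ≥ 1, a(n) depends only on (n - 1) mod 5. (327 - 1) mod 5 = 1, so a(327) = a(2) = 18.

18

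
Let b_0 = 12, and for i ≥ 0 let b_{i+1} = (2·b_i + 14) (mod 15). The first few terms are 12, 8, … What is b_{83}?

14

Computing terms: b_0 = 12, b_1 = 8, b_2 = 0, b_3 = 14, b_4 = 12.
The sequence repeats with period 4.
(83 - 0) mod 4 = 3, so b_{83} = b_3 = 14.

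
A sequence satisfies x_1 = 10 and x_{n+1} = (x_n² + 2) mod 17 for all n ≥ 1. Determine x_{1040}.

11

Listing terms: x_1 = 10, x_2 = 0, x_3 = 2, x_4 = 6, x_5 = 4, x_6 = 1, x_7 = 3, x_8 = 11, x_9 = 4.
Since x_9 = x_5 = 4, the sequence is eventually periodic: after a pre-period of length 4 it cycles with period 4.
For n ≥ 5, x_n depends only on (n - 5) mod 4. (1040 - 5) mod 4 = 3, so x_{1040} = x_8 = 11.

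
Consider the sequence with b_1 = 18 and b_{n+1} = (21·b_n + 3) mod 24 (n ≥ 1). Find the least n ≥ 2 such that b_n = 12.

Listing terms: b_1 = 18,  b_2 = 21,  b_3 = 12,  b_4 = 15,  b_5 = 6,  b_6 = 9,  b_7 = 0,  b_8 = 3,  b_9 = 18.
Since b_9 = b_1 = 18, the sequence is periodic with period 8.
The value 12 first appears (with n ≥ 2) at b_3.

3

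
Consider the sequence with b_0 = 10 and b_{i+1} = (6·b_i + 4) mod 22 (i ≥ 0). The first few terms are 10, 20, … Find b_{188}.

16

b_0 = 10, b_1 = 20, b_2 = 14, b_3 = 0, b_4 = 4, b_5 = 6, b_6 = 18, b_7 = 2, b_8 = 16, b_9 = 12, b_{10} = 10.
The sequence repeats with period 10.
(188 - 0) mod 10 = 8, so b_{188} = b_8 = 16.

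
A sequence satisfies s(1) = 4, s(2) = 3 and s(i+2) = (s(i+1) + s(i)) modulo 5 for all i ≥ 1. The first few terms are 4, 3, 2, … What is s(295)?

3

Listing terms: s(1) = 4,  s(2) = 3,  s(3) = 2,  s(4) = 0,  s(5) = 2,  s(6) = 2,  s(7) = 4,  s(8) = 1,  s(9) = 0,  s(10) = 1,  s(11) = 1,  s(12) = 2,  s(13) = 3,  s(14) = 0,  s(15) = 3,  s(16) = 3,  s(17) = 1,  s(18) = 4,  s(19) = 0,  s(20) = 4,  s(21) = 4,  s(22) = 3.
The sequence repeats with period 20.
So s(295) = s(1 + ((295-1) mod 20)) = s(15) = 3.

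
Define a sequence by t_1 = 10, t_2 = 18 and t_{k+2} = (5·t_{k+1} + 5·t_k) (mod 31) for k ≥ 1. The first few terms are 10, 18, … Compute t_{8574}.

28

Computing terms: t_1 = 10,  t_2 = 18,  t_3 = 16,  t_4 = 15,  t_5 = 0,  t_6 = 13,  t_7 = 3,  t_8 = 18,  t_9 = 12,  t_{10} = 26,  t_{11} = 4,  t_{12} = 26,  t_{13} = 26,  t_{14} = 12,  t_{15} = 4,  t_{16} = 18,  t_{17} = 17,  t_{18} = 20,  t_{19} = 30,  t_{20} = 2,  t_{21} = 5,  t_{22} = 4,  t_{23} = 14,  t_{24} = 28,  t_{25} = 24,  t_{26} = 12,  t_{27} = 25,  t_{28} = 30,  t_{29} = 27,  t_{30} = 6,  t_{31} = 10,  t_{32} = 18.
Since (t_{31}, t_{32}) = (t_1, t_2) = (10, 18) (two consecutive terms determine the rest), the sequence is periodic with period 30.
(8574 - 1) mod 30 = 23, so t_{8574} = t_{24} = 28.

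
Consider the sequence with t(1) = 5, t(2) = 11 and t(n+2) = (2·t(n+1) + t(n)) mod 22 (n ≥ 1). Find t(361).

We have t(1) = 5; t(2) = 11; t(3) = 5; t(4) = 21; t(5) = 3; t(6) = 5; t(7) = 13; t(8) = 9; t(9) = 9; t(10) = 5; t(11) = 19; t(12) = 21; t(13) = 17; t(14) = 11; t(15) = 17; t(16) = 1; t(17) = 19; t(18) = 17; t(19) = 9; t(20) = 13; t(21) = 13; t(22) = 17; t(23) = 3; t(24) = 1; t(25) = 5; t(26) = 11.
Since (t(25), t(26)) = (t(1), t(2)) = (5, 11) (two consecutive terms determine the rest), the sequence is periodic with period 24.
So t(361) = t(1 + ((361-1) mod 24)) = t(1) = 5.

5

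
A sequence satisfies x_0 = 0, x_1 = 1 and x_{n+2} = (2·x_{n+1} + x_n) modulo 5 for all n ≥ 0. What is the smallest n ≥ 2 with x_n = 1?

We have x_0 = 0, x_1 = 1, x_2 = 2, x_3 = 0, x_4 = 2, x_5 = 4, x_6 = 0, x_7 = 4, x_8 = 3, x_9 = 0, x_{10} = 3, x_{11} = 1, x_{12} = 0, x_{13} = 1.
The sequence repeats with period 12.
The value 1 first appears (with n ≥ 2) at x_{11}.

11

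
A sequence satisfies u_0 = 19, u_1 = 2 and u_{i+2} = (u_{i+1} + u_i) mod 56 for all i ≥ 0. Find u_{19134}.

15

u_0 = 19,  u_1 = 2,  u_2 = 21,  u_3 = 23,  u_4 = 44,  u_5 = 11,  u_6 = 55,  u_7 = 10,  u_8 = 9,  u_9 = 19,  u_{10} = 28,  u_{11} = 47,  u_{12} = 19,  u_{13} = 10,  u_{14} = 29,  u_{15} = 39,  u_{16} = 12,  u_{17} = 51,  u_{18} = 7,  u_{19} = 2,  u_{20} = 9,  u_{21} = 11,  u_{22} = 20,  u_{23} = 31,  u_{24} = 51,  u_{25} = 26,  u_{26} = 21,  u_{27} = 47,  u_{28} = 12,  u_{29} = 3,  u_{30} = 15,  u_{31} = 18,  u_{32} = 33,  u_{33} = 51,  u_{34} = 28,  u_{35} = 23,  u_{36} = 51,  u_{37} = 18,  u_{38} = 13,  u_{39} = 31,  u_{40} = 44,  u_{41} = 19,  u_{42} = 7,  u_{43} = 26,  u_{44} = 33,  u_{45} = 3,  u_{46} = 36,  u_{47} = 39,  u_{48} = 19,  u_{49} = 2.
The sequence repeats with period 48.
So u_{19134} = u_{0 + ((19134-0) mod 48)} = u_{30} = 15.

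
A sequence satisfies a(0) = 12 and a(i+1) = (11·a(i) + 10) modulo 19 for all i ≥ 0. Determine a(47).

14

a(0) = 12,  a(1) = 9,  a(2) = 14,  a(3) = 12.
Since a(3) = a(0) = 12, the sequence is periodic with period 3.
(47 - 0) mod 3 = 2, so a(47) = a(2) = 14.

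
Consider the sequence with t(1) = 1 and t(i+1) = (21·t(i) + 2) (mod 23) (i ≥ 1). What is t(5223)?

17

t(1) = 1,  t(2) = 0,  t(3) = 2,  t(4) = 21,  t(5) = 6,  t(6) = 13,  t(7) = 22,  t(8) = 4,  t(9) = 17,  t(10) = 14,  t(11) = 20,  t(12) = 8,  t(13) = 9,  t(14) = 7,  t(15) = 11,  t(16) = 3,  t(17) = 19,  t(18) = 10,  t(19) = 5,  t(20) = 15,  t(21) = 18,  t(22) = 12,  t(23) = 1.
The sequence repeats with period 22.
(5223 - 1) mod 22 = 8, so t(5223) = t(9) = 17.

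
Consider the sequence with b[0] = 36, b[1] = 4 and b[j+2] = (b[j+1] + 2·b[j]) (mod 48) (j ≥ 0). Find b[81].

Computing terms: b[0] = 36,  b[1] = 4,  b[2] = 28,  b[3] = 36,  b[4] = 44,  b[5] = 20,  b[6] = 12,  b[7] = 4,  b[8] = 28.
Since (b[7], b[8]) = (b[1], b[2]) = (4, 28) (two consecutive terms determine the rest), the sequence is eventually periodic: after a pre-period of length 1 it cycles with period 6.
For j ≥ 1, b[j] depends only on (j - 1) mod 6. (81 - 1) mod 6 = 2, so b[81] = b[3] = 36.

36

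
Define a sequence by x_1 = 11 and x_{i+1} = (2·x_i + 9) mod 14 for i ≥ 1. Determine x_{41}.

x_1 = 11, x_2 = 3, x_3 = 1, x_4 = 11.
The sequence repeats with period 3.
(41 - 1) mod 3 = 1, so x_{41} = x_2 = 3.

3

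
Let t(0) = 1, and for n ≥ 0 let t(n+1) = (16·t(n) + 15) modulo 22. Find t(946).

9

Listing terms: t(0) = 1; t(1) = 9; t(2) = 5; t(3) = 7; t(4) = 17; t(5) = 1.
The sequence repeats with period 5.
(946 - 0) mod 5 = 1, so t(946) = t(1) = 9.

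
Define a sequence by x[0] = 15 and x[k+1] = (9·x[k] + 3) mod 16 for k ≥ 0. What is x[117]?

Computing terms: x[0] = 15,  x[1] = 10,  x[2] = 13,  x[3] = 8,  x[4] = 11,  x[5] = 6,  x[6] = 9,  x[7] = 4,  x[8] = 7,  x[9] = 2,  x[10] = 5,  x[11] = 0,  x[12] = 3,  x[13] = 14,  x[14] = 1,  x[15] = 12,  x[16] = 15.
The sequence repeats with period 16.
(117 - 0) mod 16 = 5, so x[117] = x[5] = 6.

6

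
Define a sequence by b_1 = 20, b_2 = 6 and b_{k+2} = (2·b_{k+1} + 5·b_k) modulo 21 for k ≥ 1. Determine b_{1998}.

Listing terms: b_1 = 20; b_2 = 6; b_3 = 7; b_4 = 2; b_5 = 18; b_6 = 4; b_7 = 14; b_8 = 6; b_9 = 19; b_{10} = 5; b_{11} = 0; b_{12} = 4; b_{13} = 8; b_{14} = 15; b_{15} = 7; b_{16} = 5; b_{17} = 3; b_{18} = 10; b_{19} = 14; b_{20} = 15; b_{21} = 16; b_{22} = 2; b_{23} = 0; b_{24} = 10; b_{25} = 20; b_{26} = 6.
Since (b_{25}, b_{26}) = (b_1, b_2) = (20, 6) (two consecutive terms determine the rest), the sequence is periodic with period 24.
(1998 - 1) mod 24 = 5, so b_{1998} = b_6 = 4.

4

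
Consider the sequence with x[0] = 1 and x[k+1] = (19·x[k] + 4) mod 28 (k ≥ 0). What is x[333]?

11

Computing terms: x[0] = 1; x[1] = 23; x[2] = 21; x[3] = 11; x[4] = 17; x[5] = 19; x[6] = 1.
Since x[6] = x[0] = 1, the sequence is periodic with period 6.
So x[333] = x[0 + ((333-0) mod 6)] = x[3] = 11.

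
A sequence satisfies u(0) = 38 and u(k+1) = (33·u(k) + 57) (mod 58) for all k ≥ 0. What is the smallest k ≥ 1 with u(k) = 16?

10

We have u(0) = 38,  u(1) = 35,  u(2) = 52,  u(3) = 33,  u(4) = 44,  u(5) = 1,  u(6) = 32,  u(7) = 11,  u(8) = 14,  u(9) = 55,  u(10) = 16,  u(11) = 5,  u(12) = 48,  u(13) = 17,  u(14) = 38.
The sequence repeats with period 14.
The value 16 first appears (with k ≥ 1) at u(10).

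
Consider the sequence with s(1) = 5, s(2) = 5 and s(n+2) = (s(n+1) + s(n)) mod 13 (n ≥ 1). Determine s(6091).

8

Computing terms: s(1) = 5; s(2) = 5; s(3) = 10; s(4) = 2; s(5) = 12; s(6) = 1; s(7) = 0; s(8) = 1; s(9) = 1; s(10) = 2; s(11) = 3; s(12) = 5; s(13) = 8; s(14) = 0; s(15) = 8; s(16) = 8; s(17) = 3; s(18) = 11; s(19) = 1; s(20) = 12; s(21) = 0; s(22) = 12; s(23) = 12; s(24) = 11; s(25) = 10; s(26) = 8; s(27) = 5; s(28) = 0; s(29) = 5; s(30) = 5.
Since (s(29), s(30)) = (s(1), s(2)) = (5, 5) (two consecutive terms determine the rest), the sequence is periodic with period 28.
(6091 - 1) mod 28 = 14, so s(6091) = s(15) = 8.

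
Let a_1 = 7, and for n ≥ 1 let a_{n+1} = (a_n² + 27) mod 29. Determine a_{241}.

We have a_1 = 7,  a_2 = 18,  a_3 = 3,  a_4 = 7.
The sequence repeats with period 3.
So a_{241} = a_{1 + ((241-1) mod 3)} = a_1 = 7.

7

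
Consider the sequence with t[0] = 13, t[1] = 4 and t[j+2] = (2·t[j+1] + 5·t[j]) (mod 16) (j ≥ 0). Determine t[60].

1

Computing terms: t[0] = 13, t[1] = 4, t[2] = 9, t[3] = 6, t[4] = 9, t[5] = 0, t[6] = 13, t[7] = 10, t[8] = 5, t[9] = 12, t[10] = 1, t[11] = 14, t[12] = 1, t[13] = 8, t[14] = 5, t[15] = 2, t[16] = 13, t[17] = 4.
The sequence repeats with period 16.
(60 - 0) mod 16 = 12, so t[60] = t[12] = 1.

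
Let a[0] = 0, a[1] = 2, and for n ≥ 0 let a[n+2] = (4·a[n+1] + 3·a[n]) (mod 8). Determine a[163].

Listing terms: a[0] = 0,  a[1] = 2,  a[2] = 0,  a[3] = 6,  a[4] = 0,  a[5] = 2.
The sequence repeats with period 4.
So a[163] = a[0 + ((163-0) mod 4)] = a[3] = 6.

6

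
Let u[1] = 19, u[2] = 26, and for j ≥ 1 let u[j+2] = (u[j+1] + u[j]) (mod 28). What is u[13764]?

15

u[1] = 19; u[2] = 26; u[3] = 17; u[4] = 15; u[5] = 4; u[6] = 19; u[7] = 23; u[8] = 14; u[9] = 9; u[10] = 23; u[11] = 4; u[12] = 27; u[13] = 3; u[14] = 2; u[15] = 5; u[16] = 7; u[17] = 12; u[18] = 19; u[19] = 3; u[20] = 22; u[21] = 25; u[22] = 19; u[23] = 16; u[24] = 7; u[25] = 23; u[26] = 2; u[27] = 25; u[28] = 27; u[29] = 24; u[30] = 23; u[31] = 19; u[32] = 14; u[33] = 5; u[34] = 19; u[35] = 24; u[36] = 15; u[37] = 11; u[38] = 26; u[39] = 9; u[40] = 7; u[41] = 16; u[42] = 23; u[43] = 11; u[44] = 6; u[45] = 17; u[46] = 23; u[47] = 12; u[48] = 7; u[49] = 19; u[50] = 26.
Since (u[49], u[50]) = (u[1], u[2]) = (19, 26) (two consecutive terms determine the rest), the sequence is periodic with period 48.
So u[13764] = u[1 + ((13764-1) mod 48)] = u[36] = 15.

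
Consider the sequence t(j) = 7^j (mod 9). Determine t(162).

1

t(1) = 7; t(2) = 4; t(3) = 1; t(4) = 7.
The sequence repeats with period 3.
So t(162) = t(1 + ((162-1) mod 3)) = t(3) = 1.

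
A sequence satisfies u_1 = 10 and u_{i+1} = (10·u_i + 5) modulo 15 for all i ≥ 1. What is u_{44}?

Listing terms: u_1 = 10, u_2 = 0, u_3 = 5, u_4 = 10.
Since u_4 = u_1 = 10, the sequence is periodic with period 3.
(44 - 1) mod 3 = 1, so u_{44} = u_2 = 0.

0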